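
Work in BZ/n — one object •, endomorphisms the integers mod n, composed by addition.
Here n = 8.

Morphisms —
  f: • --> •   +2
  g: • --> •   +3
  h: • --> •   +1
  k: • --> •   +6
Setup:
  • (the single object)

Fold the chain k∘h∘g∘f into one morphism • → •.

Answer: +4

Work:
  0 +2≡2 +3≡5 +1≡6 +6≡4  (mod 8)
⟦path⟧: +4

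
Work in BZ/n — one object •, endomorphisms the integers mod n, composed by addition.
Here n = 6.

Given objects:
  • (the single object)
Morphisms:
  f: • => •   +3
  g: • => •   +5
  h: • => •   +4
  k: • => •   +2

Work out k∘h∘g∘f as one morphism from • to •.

Answer: +2

Work:
  0 +3≡3 +5≡2 +4≡0 +2≡2  (mod 6)
⟦path⟧: +2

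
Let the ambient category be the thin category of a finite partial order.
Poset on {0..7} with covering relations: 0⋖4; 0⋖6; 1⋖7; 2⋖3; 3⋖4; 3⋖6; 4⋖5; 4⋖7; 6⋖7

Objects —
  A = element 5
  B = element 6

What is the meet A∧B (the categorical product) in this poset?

{x : x≤A ∧ x≤B} = {0,2,3}  (A=5, B=6)
  maximal lower bounds 0 and 3 are incomparable: neither 0≤3 nor 3≤0
→ no greatest lower bound exists

Answer: NO MEET EXISTS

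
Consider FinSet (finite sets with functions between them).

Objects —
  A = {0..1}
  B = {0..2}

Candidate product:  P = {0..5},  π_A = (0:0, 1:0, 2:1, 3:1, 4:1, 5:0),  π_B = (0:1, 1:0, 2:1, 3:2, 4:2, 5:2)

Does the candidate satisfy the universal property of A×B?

|A|·|B| = 2·3 = 6;  |P| = 6
Check the pairing map k ↦ (π_A(k), π_B(k)):
  0 : (0,1)
  1 : (0,0)
  2 : (1,1)
  3 : (1,2)
  4 : (1,2)  ✗ repeats pair of k=3
  5 : (0,2)
distinct pairs in image: 5 / 6 needed
  → (1,2) hit at k=3 and k=4

Answer: NOT A VALID PRODUCT — duplicate pair at indices 4,3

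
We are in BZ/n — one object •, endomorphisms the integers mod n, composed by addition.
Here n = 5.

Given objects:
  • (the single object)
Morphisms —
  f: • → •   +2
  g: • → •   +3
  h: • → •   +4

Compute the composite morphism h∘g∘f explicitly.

Answer: +4

Trace:
  0 +2≡2 +3≡0 +4≡4  (mod 5)
⟦path⟧: +4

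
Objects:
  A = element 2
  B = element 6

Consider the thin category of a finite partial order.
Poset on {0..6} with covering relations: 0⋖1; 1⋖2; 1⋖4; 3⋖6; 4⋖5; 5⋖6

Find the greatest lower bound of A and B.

Answer: A∧B = 1

Derivation:
Common predecessors of 2,6: {0,1}
  0 ⊑ 1
  1 ⊑ 1
glb = 1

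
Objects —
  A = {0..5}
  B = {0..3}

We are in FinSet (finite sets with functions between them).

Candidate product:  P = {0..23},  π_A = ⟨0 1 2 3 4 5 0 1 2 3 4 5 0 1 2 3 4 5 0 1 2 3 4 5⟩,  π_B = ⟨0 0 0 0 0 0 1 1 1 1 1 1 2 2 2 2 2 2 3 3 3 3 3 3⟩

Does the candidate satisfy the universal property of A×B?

|A|·|B| = 6·4 = 24;  |P| = 24
Check the pairing map k ↦ (π_A(k), π_B(k)):
  0 -> (0,0)
  1 -> (1,0)
  2 -> (2,0)
  3 -> (3,0)
  4 -> (4,0)
  5 -> (5,0)
  6 -> (0,1)
  7 -> (1,1)
  8 -> (2,1)
  9 -> (3,1)
  10 -> (4,1)
  11 -> (5,1)
  12 -> (0,2)
  13 -> (1,2)
  14 -> (2,2)
  15 -> (3,2)
  16 -> (4,2)
  17 -> (5,2)
  18 -> (0,3)
  19 -> (1,3)
  20 -> (2,3)
  21 -> (3,3)
  22 -> (4,3)
  23 -> (5,3)
distinct pairs in image: 24 / 24 needed
  → bijection onto A×B; projections well-typed.

Answer: VALID PRODUCT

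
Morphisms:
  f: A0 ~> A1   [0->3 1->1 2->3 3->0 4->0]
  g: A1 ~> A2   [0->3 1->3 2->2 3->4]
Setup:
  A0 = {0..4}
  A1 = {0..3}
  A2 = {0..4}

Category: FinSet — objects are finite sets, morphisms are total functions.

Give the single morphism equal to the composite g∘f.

  0 f~>3 g~>4
  1 f~>1 g~>3
  2 f~>3 g~>4
  3 f~>0 g~>3
  4 f~>0 g~>3
result: [0->4 1->3 2->4 3->3 4->3]

Answer: [0->4 1->3 2->4 3->3 4->3]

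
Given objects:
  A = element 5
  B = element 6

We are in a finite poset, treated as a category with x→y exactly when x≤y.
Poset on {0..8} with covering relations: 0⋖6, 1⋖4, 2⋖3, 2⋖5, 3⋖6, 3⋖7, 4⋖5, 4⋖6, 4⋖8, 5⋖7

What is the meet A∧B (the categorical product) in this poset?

Lower bounds of A=5 and B=6: {1,2,4}
  maximal lower bounds 2 and 4 are incomparable: neither 2≤4 nor 4≤2
→ no greatest lower bound exists

Answer: NO MEET EXISTS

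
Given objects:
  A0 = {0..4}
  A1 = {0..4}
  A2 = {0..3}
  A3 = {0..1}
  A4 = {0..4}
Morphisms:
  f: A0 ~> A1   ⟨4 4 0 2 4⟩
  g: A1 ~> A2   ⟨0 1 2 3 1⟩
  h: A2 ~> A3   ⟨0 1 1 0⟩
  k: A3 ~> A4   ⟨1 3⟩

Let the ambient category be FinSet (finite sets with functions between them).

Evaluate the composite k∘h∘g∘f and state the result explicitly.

  0 f~>4 g~>1 h~>1 k~>3
  1 f~>4 g~>1 h~>1 k~>3
  2 f~>0 g~>0 h~>0 k~>1
  3 f~>2 g~>2 h~>1 k~>3
  4 f~>4 g~>1 h~>1 k~>3
⟦path⟧: ⟨3 3 1 3 3⟩

Answer: ⟨3 3 1 3 3⟩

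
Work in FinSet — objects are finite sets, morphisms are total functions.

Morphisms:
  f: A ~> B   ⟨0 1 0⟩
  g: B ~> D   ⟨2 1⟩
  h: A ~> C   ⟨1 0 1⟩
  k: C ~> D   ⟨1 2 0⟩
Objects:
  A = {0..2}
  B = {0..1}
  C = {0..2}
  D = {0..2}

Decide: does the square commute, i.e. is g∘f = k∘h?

Answer: COMMUTES

Trace:
Along f;g (path 1):
  0 f~>0 g~>2
  1 f~>1 g~>1
  2 f~>0 g~>2
  ⟦path⟧₁ = ⟨2 1 2⟩
Along h;k (path 2):
  0 h~>1 k~>2
  1 h~>0 k~>1
  2 h~>1 k~>2
  ⟦path⟧₂ = ⟨2 1 2⟩
Equal? same morphism ✓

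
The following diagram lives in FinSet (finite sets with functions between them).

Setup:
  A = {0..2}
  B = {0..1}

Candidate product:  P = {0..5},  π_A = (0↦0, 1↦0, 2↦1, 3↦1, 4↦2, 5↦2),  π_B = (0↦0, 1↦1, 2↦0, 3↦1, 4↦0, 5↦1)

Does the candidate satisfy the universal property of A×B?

|A|·|B| = 3·2 = 6;  |P| = 6
Check the pairing map k ↦ (π_A(k), π_B(k)):
  0 ↦ (0,0)
  1 ↦ (0,1)
  2 ↦ (1,0)
  3 ↦ (1,1)
  4 ↦ (2,0)
  5 ↦ (2,1)
distinct pairs in image: 6 / 6 needed
  → bijection onto A×B; projections well-typed.

Answer: VALID PRODUCT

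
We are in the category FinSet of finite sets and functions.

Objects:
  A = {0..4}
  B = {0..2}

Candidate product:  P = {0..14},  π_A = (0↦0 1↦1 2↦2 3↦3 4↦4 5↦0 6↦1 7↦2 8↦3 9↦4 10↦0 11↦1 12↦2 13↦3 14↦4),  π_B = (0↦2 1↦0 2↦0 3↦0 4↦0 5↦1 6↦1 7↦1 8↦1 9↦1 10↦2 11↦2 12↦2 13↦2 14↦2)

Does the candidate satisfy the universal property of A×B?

Answer: NOT A VALID PRODUCT — duplicate pair at indices 10,0

Work:
|A|·|B| = 5·3 = 15;  |P| = 15
Check the pairing map k ↦ (π_A(k), π_B(k)):
  0 ↦ (0,2)
  1 ↦ (1,0)
  2 ↦ (2,0)
  3 ↦ (3,0)
  4 ↦ (4,0)
  5 ↦ (0,1)
  6 ↦ (1,1)
  7 ↦ (2,1)
  8 ↦ (3,1)
  9 ↦ (4,1)
  10 ↦ (0,2)  ✗ repeats pair of k=0
  11 ↦ (1,2)
  12 ↦ (2,2)
  13 ↦ (3,2)
  14 ↦ (4,2)
distinct pairs in image: 14 / 15 needed
  → (0,2) hit at k=0 and k=10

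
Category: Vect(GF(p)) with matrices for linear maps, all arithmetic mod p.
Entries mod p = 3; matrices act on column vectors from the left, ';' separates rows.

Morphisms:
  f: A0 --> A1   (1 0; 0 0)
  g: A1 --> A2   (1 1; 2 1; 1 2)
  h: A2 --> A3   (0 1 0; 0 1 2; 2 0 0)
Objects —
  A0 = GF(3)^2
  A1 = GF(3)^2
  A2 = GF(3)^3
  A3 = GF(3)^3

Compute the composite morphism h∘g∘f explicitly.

Answer: (2 0; 1 0; 2 0)

Work:
  e0=[1,0] f-->[1,0] g-->[1,2,1] h-->[2,1,2]
  e1=[0,1] f-->[0,0] g-->[0,0,0] h-->[0,0,0]
composite: (2 0; 1 0; 2 0)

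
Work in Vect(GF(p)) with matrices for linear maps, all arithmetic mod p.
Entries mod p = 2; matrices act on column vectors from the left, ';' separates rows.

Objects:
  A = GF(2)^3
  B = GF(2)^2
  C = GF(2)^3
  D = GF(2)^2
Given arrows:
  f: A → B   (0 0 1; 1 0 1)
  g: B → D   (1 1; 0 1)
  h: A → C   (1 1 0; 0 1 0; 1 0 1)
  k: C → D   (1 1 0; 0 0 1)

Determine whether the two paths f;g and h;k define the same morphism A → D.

Answer: COMMUTES

Work:
Along f;g (path 1):
  e0=(1,0,0) f→(0,1) g→(1,1)
  e1=(0,1,0) f→(0,0) g→(0,0)
  e2=(0,0,1) f→(1,1) g→(0,1)
  composite₁ = (1 0 0; 1 0 1)
Along h;k (path 2):
  e0=(1,0,0) h→(1,0,1) k→(1,1)
  e1=(0,1,0) h→(1,1,0) k→(0,0)
  e2=(0,0,1) h→(0,0,1) k→(0,1)
  composite₂ = (1 0 0; 1 0 1)
Equal? equal; square commutes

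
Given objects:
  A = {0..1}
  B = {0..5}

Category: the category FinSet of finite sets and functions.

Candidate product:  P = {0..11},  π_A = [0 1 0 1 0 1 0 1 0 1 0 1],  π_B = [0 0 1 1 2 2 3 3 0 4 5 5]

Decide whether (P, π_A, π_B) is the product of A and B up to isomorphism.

Answer: NOT A VALID PRODUCT — duplicate pair at indices 0,8

Work:
|A|·|B| = 2·6 = 12;  |P| = 12
Check the pairing map k ↦ (π_A(k), π_B(k)):
  0 ↦ (0,0)
  1 ↦ (1,0)
  2 ↦ (0,1)
  3 ↦ (1,1)
  4 ↦ (0,2)
  5 ↦ (1,2)
  6 ↦ (0,3)
  7 ↦ (1,3)
  8 ↦ (0,0)  ✗ repeats pair of k=0
  9 ↦ (1,4)
  10 ↦ (0,5)
  11 ↦ (1,5)
distinct pairs in image: 11 / 12 needed
  → (0,0) hit at k=0 and k=8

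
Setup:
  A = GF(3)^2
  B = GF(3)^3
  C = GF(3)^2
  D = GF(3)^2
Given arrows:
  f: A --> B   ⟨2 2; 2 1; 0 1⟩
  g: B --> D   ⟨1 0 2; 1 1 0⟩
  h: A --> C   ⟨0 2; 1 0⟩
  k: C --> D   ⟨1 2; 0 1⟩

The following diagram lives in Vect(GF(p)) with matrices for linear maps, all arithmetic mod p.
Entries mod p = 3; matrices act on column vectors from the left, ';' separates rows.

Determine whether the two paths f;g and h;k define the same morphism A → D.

1) trace f;g:
  e0=(1,0) f-->(2,2,0) g-->(2,1)
  e1=(0,1) f-->(2,1,1) g-->(1,0)
  result₁ = ⟨2 1; 1 0⟩
2) trace h;k:
  e0=(1,0) h-->(0,1) k-->(2,1)
  e1=(0,1) h-->(2,0) k-->(2,0)
  result₂ = ⟨2 2; 1 0⟩
Equal? NO — does not commute

Answer: DOES NOT COMMUTE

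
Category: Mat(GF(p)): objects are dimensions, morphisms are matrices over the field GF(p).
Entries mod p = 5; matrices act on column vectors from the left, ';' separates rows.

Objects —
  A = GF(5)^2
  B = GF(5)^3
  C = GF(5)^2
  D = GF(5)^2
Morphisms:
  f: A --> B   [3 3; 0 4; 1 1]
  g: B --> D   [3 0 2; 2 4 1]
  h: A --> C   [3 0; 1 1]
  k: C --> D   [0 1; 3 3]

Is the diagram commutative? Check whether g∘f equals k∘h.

Answer: COMMUTES

Derivation:
Path 1 = f;g:
  e0=[1,0] f-->[3,0,1] g-->[1,2]
  e1=[0,1] f-->[3,4,1] g-->[1,3]
  ⟦path⟧₁ = [1 1; 2 3]
Path 2 = h;k:
  e0=[1,0] h-->[3,1] k-->[1,2]
  e1=[0,1] h-->[0,1] k-->[1,3]
  ⟦path⟧₂ = [1 1; 2 3]
Equal? YES — commutes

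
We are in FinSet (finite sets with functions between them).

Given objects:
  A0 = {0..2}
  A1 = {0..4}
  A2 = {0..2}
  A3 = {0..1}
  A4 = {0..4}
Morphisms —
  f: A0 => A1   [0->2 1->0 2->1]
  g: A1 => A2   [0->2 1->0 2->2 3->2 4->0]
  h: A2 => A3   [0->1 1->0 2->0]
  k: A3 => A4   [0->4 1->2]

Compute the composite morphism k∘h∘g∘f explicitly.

Answer: [0->4 1->4 2->2]

Work:
  0 f=>2 g=>2 h=>0 k=>4
  1 f=>0 g=>2 h=>0 k=>4
  2 f=>1 g=>0 h=>1 k=>2
⟦path⟧: [0->4 1->4 2->2]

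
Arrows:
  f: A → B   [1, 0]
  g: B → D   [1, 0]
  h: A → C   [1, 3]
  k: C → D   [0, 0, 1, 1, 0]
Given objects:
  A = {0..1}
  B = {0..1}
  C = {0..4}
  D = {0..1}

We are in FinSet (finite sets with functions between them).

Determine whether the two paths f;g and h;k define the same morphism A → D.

1) trace f;g:
  0 f→1 g→0
  1 f→0 g→1
  ⟦path⟧₁ = [0, 1]
2) trace h;k:
  0 h→1 k→0
  1 h→3 k→1
  ⟦path⟧₂ = [0, 1]
Equal? YES — commutes

Answer: COMMUTES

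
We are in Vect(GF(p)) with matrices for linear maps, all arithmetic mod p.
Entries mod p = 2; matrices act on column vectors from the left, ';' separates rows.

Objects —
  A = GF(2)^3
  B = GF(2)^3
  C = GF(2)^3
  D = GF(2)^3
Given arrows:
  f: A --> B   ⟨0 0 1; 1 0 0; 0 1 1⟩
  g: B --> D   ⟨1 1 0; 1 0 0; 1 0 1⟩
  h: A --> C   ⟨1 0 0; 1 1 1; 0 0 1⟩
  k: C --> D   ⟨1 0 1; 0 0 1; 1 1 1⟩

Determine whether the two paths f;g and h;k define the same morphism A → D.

1) trace f;g:
  e0=[1,0,0] f-->[0,1,0] g-->[1,0,0]
  e1=[0,1,0] f-->[0,0,1] g-->[0,0,1]
  e2=[0,0,1] f-->[1,0,1] g-->[1,1,0]
  composite₁ = ⟨1 0 1; 0 0 1; 0 1 0⟩
2) trace h;k:
  e0=[1,0,0] h-->[1,1,0] k-->[1,0,0]
  e1=[0,1,0] h-->[0,1,0] k-->[0,0,1]
  e2=[0,0,1] h-->[0,1,1] k-->[1,1,0]
  composite₂ = ⟨1 0 1; 0 0 1; 0 1 0⟩
Equal? same morphism ✓

Answer: COMMUTES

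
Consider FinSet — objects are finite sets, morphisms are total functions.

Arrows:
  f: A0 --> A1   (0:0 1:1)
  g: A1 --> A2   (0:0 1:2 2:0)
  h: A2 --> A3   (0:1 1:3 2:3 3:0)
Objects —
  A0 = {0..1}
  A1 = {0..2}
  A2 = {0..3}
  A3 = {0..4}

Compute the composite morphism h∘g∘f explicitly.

Answer: (0:1 1:3)

Trace:
  0 f-->0 g-->0 h-->1
  1 f-->1 g-->2 h-->3
⟦path⟧: (0:1 1:3)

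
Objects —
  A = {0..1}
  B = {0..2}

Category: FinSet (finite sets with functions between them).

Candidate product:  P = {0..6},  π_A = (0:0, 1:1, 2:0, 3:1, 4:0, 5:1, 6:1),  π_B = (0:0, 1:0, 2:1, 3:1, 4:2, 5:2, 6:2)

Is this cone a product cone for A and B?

Answer: NOT A VALID PRODUCT — |P|=7 ≠ |A|·|B|=6

Trace:
|A|·|B| = 2·3 = 6;  |P| = 7
  → cardinalities differ; no bijection possible.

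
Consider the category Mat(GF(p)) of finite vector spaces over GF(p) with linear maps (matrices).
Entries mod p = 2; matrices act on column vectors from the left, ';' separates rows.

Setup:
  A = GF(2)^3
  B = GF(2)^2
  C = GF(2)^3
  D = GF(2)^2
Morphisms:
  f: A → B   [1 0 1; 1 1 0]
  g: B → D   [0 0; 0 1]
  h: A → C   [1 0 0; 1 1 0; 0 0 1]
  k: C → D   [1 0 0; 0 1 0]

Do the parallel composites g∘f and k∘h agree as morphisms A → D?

Answer: DOES NOT COMMUTE

Derivation:
Along f;g (path 1):
  e0=[1,0,0] f→[1,1] g→[0,1]
  e1=[0,1,0] f→[0,1] g→[0,1]
  e2=[0,0,1] f→[1,0] g→[0,0]
  ⟦path⟧₁ = [0 0 0; 1 1 0]
Along h;k (path 2):
  e0=[1,0,0] h→[1,1,0] k→[1,1]
  e1=[0,1,0] h→[0,1,0] k→[0,1]
  e2=[0,0,1] h→[0,0,1] k→[0,0]
  ⟦path⟧₂ = [1 0 0; 1 1 0]
Equal? differ; not commutative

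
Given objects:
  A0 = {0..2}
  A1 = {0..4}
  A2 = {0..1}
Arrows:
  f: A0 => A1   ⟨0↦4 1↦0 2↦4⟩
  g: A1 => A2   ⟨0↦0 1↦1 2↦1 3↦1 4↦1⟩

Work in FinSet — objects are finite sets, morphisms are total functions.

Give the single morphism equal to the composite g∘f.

  0 f=>4 g=>1
  1 f=>0 g=>0
  2 f=>4 g=>1
composite: ⟨0↦1 1↦0 2↦1⟩

Answer: ⟨0↦1 1↦0 2↦1⟩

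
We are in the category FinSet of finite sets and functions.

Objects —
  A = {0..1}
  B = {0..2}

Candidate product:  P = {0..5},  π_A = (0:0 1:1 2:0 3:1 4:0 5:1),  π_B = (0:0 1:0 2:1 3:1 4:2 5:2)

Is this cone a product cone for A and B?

|A|·|B| = 2·3 = 6;  |P| = 6
Check the pairing map k ↦ (π_A(k), π_B(k)):
  0 : (0,0)
  1 : (1,0)
  2 : (0,1)
  3 : (1,1)
  4 : (0,2)
  5 : (1,2)
distinct pairs in image: 6 / 6 needed
  → bijection onto A×B; projections well-typed.

Answer: VALID PRODUCT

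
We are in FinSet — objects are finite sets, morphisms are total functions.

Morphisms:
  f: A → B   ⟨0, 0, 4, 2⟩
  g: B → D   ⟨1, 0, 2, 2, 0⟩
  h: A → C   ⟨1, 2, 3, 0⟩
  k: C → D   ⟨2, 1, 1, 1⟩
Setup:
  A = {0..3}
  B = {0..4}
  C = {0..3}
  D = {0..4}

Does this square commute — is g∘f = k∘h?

Answer: DOES NOT COMMUTE

Derivation:
Path 1 = f;g:
  0 f→0 g→1
  1 f→0 g→1
  2 f→4 g→0
  3 f→2 g→2
  ⟦path⟧₁ = ⟨1, 1, 0, 2⟩
Path 2 = h;k:
  0 h→1 k→1
  1 h→2 k→1
  2 h→3 k→1
  3 h→0 k→2
  ⟦path⟧₂ = ⟨1, 1, 1, 2⟩
Equal? differ; not commutative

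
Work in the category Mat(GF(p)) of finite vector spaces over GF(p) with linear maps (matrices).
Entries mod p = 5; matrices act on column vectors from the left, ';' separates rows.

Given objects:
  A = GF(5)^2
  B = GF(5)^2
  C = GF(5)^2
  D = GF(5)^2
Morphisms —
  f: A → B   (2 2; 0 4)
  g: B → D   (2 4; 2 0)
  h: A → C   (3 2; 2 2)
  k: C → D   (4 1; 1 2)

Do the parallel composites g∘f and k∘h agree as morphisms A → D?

Answer: DOES NOT COMMUTE

Trace:
1) trace f;g:
  e0=⟨1,0⟩ f→⟨2,0⟩ g→⟨4,4⟩
  e1=⟨0,1⟩ f→⟨2,4⟩ g→⟨0,4⟩
  result₁ = (4 0; 4 4)
2) trace h;k:
  e0=⟨1,0⟩ h→⟨3,2⟩ k→⟨4,2⟩
  e1=⟨0,1⟩ h→⟨2,2⟩ k→⟨0,1⟩
  result₂ = (4 0; 2 1)
Equal? distinct morphisms ✗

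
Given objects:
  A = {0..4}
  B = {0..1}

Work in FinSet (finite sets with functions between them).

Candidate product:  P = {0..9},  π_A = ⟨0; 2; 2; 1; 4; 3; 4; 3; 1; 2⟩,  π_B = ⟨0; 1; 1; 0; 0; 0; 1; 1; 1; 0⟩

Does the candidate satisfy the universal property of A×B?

|A|·|B| = 5·2 = 10;  |P| = 10
Check the pairing map k ↦ (π_A(k), π_B(k)):
  0 ↦ (0,0)
  1 ↦ (2,1)
  2 ↦ (2,1)  ✗ repeats pair of k=1
  3 ↦ (1,0)
  4 ↦ (4,0)
  5 ↦ (3,0)
  6 ↦ (4,1)
  7 ↦ (3,1)
  8 ↦ (1,1)
  9 ↦ (2,0)
distinct pairs in image: 9 / 10 needed
  → (2,1) hit at k=1 and k=2

Answer: NOT A VALID PRODUCT — duplicate pair at indices 1,2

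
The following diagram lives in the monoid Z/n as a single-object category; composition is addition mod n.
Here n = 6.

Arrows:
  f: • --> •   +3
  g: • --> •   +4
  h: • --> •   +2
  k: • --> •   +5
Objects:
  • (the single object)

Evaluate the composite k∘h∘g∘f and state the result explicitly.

  0 +3≡3 +4≡1 +2≡3 +5≡2  (mod 6)
composite: +2

Answer: +2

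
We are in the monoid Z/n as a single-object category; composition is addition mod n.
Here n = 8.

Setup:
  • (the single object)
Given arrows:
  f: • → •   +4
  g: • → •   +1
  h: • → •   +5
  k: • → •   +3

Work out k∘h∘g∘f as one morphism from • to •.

Answer: +5

Derivation:
  0 +4≡4 +1≡5 +5≡2 +3≡5  (mod 8)
⟦path⟧: +5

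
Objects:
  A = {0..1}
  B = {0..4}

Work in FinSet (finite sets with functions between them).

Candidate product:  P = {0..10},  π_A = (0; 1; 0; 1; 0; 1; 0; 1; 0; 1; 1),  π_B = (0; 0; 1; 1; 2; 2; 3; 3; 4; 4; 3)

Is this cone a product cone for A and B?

Answer: NOT A VALID PRODUCT — |P|=11 ≠ |A|·|B|=10

Work:
|A|·|B| = 2·5 = 10;  |P| = 11
  → cardinalities differ; no bijection possible.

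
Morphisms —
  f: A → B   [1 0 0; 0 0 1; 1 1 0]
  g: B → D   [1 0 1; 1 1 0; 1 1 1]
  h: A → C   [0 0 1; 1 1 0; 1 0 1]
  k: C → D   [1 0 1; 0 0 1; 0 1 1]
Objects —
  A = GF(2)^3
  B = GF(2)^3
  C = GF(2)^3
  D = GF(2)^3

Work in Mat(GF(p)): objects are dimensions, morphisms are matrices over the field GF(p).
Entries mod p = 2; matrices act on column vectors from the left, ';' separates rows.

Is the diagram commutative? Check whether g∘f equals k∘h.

Path 1 = f;g:
  e0=(1,0,0) f→(1,0,1) g→(0,1,0)
  e1=(0,1,0) f→(0,0,1) g→(1,0,1)
  e2=(0,0,1) f→(0,1,0) g→(0,1,1)
  composite₁ = [0 1 0; 1 0 1; 0 1 1]
Path 2 = h;k:
  e0=(1,0,0) h→(0,1,1) k→(1,1,0)
  e1=(0,1,0) h→(0,1,0) k→(0,0,1)
  e2=(0,0,1) h→(1,0,1) k→(0,1,1)
  composite₂ = [1 0 0; 1 0 1; 0 1 1]
Equal? distinct morphisms ✗

Answer: DOES NOT COMMUTE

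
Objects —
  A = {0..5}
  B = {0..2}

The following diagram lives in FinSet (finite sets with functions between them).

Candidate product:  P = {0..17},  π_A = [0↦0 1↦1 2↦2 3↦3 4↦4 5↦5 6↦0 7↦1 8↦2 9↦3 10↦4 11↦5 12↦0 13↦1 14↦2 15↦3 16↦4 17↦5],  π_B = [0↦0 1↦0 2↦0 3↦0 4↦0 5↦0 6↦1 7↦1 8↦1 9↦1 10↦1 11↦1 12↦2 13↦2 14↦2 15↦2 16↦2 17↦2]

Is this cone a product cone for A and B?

|A|·|B| = 6·3 = 18;  |P| = 18
Check the pairing map k ↦ (π_A(k), π_B(k)):
  0 ↦ (0,0)
  1 ↦ (1,0)
  2 ↦ (2,0)
  3 ↦ (3,0)
  4 ↦ (4,0)
  5 ↦ (5,0)
  6 ↦ (0,1)
  7 ↦ (1,1)
  8 ↦ (2,1)
  9 ↦ (3,1)
  10 ↦ (4,1)
  11 ↦ (5,1)
  12 ↦ (0,2)
  13 ↦ (1,2)
  14 ↦ (2,2)
  15 ↦ (3,2)
  16 ↦ (4,2)
  17 ↦ (5,2)
distinct pairs in image: 18 / 18 needed
  → bijection onto A×B; projections well-typed.

Answer: VALID PRODUCT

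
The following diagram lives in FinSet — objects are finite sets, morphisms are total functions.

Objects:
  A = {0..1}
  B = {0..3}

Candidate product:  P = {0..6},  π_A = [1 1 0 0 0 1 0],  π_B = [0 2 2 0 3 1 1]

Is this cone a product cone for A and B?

Answer: NOT A VALID PRODUCT — |P|=7 ≠ |A|·|B|=8

Work:
|A|·|B| = 2·4 = 8;  |P| = 7
  → cardinalities differ; no bijection possible.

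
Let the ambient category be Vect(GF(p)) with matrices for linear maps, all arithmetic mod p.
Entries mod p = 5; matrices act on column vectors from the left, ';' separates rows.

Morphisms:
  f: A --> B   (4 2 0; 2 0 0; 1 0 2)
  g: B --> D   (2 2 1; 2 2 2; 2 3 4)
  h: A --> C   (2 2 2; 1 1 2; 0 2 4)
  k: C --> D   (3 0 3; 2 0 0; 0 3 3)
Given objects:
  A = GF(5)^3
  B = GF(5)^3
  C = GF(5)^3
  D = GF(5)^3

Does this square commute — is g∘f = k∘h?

Along f;g (path 1):
  e0=(1,0,0) f-->(4,2,1) g-->(3,4,3)
  e1=(0,1,0) f-->(2,0,0) g-->(4,4,4)
  e2=(0,0,1) f-->(0,0,2) g-->(2,4,3)
  ⟦path⟧₁ = (3 4 2; 4 4 4; 3 4 3)
Along h;k (path 2):
  e0=(1,0,0) h-->(2,1,0) k-->(1,4,3)
  e1=(0,1,0) h-->(2,1,2) k-->(2,4,4)
  e2=(0,0,1) h-->(2,2,4) k-->(3,4,3)
  ⟦path⟧₂ = (1 2 3; 4 4 4; 3 4 3)
Equal? differ; not commutative

Answer: DOES NOT COMMUTE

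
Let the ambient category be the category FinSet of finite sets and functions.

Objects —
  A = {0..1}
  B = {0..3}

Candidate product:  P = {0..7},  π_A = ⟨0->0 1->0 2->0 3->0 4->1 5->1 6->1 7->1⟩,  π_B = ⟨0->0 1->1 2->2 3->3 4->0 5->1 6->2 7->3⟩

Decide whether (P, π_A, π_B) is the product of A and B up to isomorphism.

|A|·|B| = 2·4 = 8;  |P| = 8
Check the pairing map k ↦ (π_A(k), π_B(k)):
  0 -> (0,0)
  1 -> (0,1)
  2 -> (0,2)
  3 -> (0,3)
  4 -> (1,0)
  5 -> (1,1)
  6 -> (1,2)
  7 -> (1,3)
distinct pairs in image: 8 / 8 needed
  → bijection onto A×B; projections well-typed.

Answer: VALID PRODUCT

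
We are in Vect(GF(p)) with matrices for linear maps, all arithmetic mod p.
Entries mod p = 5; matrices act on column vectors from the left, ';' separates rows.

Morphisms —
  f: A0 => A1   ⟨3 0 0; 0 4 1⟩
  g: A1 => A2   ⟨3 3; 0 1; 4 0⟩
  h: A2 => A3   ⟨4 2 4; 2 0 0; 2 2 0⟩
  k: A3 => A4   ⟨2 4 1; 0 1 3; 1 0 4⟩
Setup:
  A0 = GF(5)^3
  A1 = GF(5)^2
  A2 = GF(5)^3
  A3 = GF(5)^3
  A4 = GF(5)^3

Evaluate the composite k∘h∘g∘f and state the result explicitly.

  e0=(1,0,0) f=>(3,0) g=>(4,0,2) h=>(4,3,3) k=>(3,2,1)
  e1=(0,1,0) f=>(0,4) g=>(2,4,0) h=>(1,4,2) k=>(0,0,4)
  e2=(0,0,1) f=>(0,1) g=>(3,1,0) h=>(4,1,3) k=>(0,0,1)
result: ⟨3 0 0; 2 0 0; 1 4 1⟩

Answer: ⟨3 0 0; 2 0 0; 1 4 1⟩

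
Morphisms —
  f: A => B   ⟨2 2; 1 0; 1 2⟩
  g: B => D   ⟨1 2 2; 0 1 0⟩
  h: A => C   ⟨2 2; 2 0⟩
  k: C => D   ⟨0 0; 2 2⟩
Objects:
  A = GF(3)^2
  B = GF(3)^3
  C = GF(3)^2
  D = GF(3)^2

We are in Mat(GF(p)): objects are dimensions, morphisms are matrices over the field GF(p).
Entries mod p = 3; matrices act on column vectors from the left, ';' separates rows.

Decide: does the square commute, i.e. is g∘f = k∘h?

Answer: DOES NOT COMMUTE

Trace:
Path 1 = f;g:
  e0=[1,0] f=>[2,1,1] g=>[0,1]
  e1=[0,1] f=>[2,0,2] g=>[0,0]
  result₁ = ⟨0 0; 1 0⟩
Path 2 = h;k:
  e0=[1,0] h=>[2,2] k=>[0,2]
  e1=[0,1] h=>[2,0] k=>[0,1]
  result₂ = ⟨0 0; 2 1⟩
Equal? distinct morphisms ✗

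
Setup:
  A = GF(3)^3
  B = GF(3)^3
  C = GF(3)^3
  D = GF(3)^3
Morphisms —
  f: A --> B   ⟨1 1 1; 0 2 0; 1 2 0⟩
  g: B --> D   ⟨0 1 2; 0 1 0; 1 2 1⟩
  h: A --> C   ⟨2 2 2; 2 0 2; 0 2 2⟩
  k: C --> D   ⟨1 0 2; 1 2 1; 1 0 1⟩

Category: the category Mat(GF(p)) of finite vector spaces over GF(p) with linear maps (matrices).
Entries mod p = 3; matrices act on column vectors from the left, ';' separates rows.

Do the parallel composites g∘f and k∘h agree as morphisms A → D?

Answer: DOES NOT COMMUTE

Work:
Along f;g (path 1):
  e0=(1,0,0) f-->(1,0,1) g-->(2,0,2)
  e1=(0,1,0) f-->(1,2,2) g-->(0,2,1)
  e2=(0,0,1) f-->(1,0,0) g-->(0,0,1)
  composite₁ = ⟨2 0 0; 0 2 0; 2 1 1⟩
Along h;k (path 2):
  e0=(1,0,0) h-->(2,2,0) k-->(2,0,2)
  e1=(0,1,0) h-->(2,0,2) k-->(0,1,1)
  e2=(0,0,1) h-->(2,2,2) k-->(0,2,1)
  composite₂ = ⟨2 0 0; 0 1 2; 2 1 1⟩
Equal? NO — does not commute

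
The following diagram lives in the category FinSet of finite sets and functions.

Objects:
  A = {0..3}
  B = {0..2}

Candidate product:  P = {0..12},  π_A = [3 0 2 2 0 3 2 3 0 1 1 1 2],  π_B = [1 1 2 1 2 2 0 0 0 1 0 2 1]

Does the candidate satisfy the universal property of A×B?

Answer: NOT A VALID PRODUCT — |P|=13 ≠ |A|·|B|=12

Trace:
|A|·|B| = 4·3 = 12;  |P| = 13
  → cardinalities differ; no bijection possible.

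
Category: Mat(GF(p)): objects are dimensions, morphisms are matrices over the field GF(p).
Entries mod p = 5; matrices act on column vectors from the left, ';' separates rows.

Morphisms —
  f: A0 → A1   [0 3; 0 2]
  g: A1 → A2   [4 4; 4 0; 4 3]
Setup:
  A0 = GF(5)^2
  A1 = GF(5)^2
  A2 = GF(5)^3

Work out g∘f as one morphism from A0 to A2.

  e0=⟨1,0⟩ f→⟨0,0⟩ g→⟨0,0,0⟩
  e1=⟨0,1⟩ f→⟨3,2⟩ g→⟨0,2,3⟩
result: [0 0; 0 2; 0 3]

Answer: [0 0; 0 2; 0 3]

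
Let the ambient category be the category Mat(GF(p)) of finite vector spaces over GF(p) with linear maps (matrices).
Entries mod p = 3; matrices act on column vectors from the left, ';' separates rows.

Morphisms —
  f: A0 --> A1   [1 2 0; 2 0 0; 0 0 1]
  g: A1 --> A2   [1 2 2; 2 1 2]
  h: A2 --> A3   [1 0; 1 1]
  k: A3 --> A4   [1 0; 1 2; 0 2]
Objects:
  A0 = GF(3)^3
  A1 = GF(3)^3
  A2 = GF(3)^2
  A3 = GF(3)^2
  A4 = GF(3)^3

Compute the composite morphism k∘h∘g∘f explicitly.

Answer: [2 2 2; 2 2 1; 0 0 2]

Work:
  e0=[1,0,0] f-->[1,2,0] g-->[2,1] h-->[2,0] k-->[2,2,0]
  e1=[0,1,0] f-->[2,0,0] g-->[2,1] h-->[2,0] k-->[2,2,0]
  e2=[0,0,1] f-->[0,0,1] g-->[2,2] h-->[2,1] k-->[2,1,2]
result: [2 2 2; 2 2 1; 0 0 2]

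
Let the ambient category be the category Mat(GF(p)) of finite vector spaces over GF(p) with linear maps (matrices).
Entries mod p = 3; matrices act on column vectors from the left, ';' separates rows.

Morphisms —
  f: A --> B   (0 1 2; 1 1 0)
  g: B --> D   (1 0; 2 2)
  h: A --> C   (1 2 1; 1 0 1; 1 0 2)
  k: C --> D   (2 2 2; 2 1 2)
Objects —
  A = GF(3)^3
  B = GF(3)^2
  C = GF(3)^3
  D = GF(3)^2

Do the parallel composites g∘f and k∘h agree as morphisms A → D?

Answer: COMMUTES

Derivation:
Along f;g (path 1):
  e0=[1,0,0] f-->[0,1] g-->[0,2]
  e1=[0,1,0] f-->[1,1] g-->[1,1]
  e2=[0,0,1] f-->[2,0] g-->[2,1]
  ⟦path⟧₁ = (0 1 2; 2 1 1)
Along h;k (path 2):
  e0=[1,0,0] h-->[1,1,1] k-->[0,2]
  e1=[0,1,0] h-->[2,0,0] k-->[1,1]
  e2=[0,0,1] h-->[1,1,2] k-->[2,1]
  ⟦path⟧₂ = (0 1 2; 2 1 1)
Equal? YES — commutes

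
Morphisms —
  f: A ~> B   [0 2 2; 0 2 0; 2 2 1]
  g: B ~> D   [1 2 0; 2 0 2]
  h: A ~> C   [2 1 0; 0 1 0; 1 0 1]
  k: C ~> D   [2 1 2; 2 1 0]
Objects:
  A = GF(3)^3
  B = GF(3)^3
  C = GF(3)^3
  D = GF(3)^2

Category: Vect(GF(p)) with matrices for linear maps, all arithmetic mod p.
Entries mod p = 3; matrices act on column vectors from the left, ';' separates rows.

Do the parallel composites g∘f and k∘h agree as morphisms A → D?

Answer: DOES NOT COMMUTE

Work:
Along f;g (path 1):
  e0=(1,0,0) f~>(0,0,2) g~>(0,1)
  e1=(0,1,0) f~>(2,2,2) g~>(0,2)
  e2=(0,0,1) f~>(2,0,1) g~>(2,0)
  result₁ = [0 0 2; 1 2 0]
Along h;k (path 2):
  e0=(1,0,0) h~>(2,0,1) k~>(0,1)
  e1=(0,1,0) h~>(1,1,0) k~>(0,0)
  e2=(0,0,1) h~>(0,0,1) k~>(2,0)
  result₂ = [0 0 2; 1 0 0]
Equal? NO — does not commute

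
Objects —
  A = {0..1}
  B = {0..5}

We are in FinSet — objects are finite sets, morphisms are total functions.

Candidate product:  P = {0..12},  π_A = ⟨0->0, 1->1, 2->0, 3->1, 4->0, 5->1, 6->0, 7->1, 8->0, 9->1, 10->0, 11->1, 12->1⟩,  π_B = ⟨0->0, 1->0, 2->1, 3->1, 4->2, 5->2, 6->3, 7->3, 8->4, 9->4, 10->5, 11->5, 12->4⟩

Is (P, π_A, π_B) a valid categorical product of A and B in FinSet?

|A|·|B| = 2·6 = 12;  |P| = 13
  → cardinalities differ; no bijection possible.

Answer: NOT A VALID PRODUCT — |P|=13 ≠ |A|·|B|=12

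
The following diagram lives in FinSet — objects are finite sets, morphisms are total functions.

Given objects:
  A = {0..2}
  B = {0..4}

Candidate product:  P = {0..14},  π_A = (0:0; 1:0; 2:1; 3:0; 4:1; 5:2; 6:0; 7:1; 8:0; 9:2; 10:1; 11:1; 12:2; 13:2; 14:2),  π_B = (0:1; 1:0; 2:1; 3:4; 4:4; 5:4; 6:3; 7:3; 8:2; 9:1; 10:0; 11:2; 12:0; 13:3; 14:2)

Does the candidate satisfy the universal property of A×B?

Answer: VALID PRODUCT

Work:
|A|·|B| = 3·5 = 15;  |P| = 15
Check the pairing map k ↦ (π_A(k), π_B(k)):
  0 : (0,1)
  1 : (0,0)
  2 : (1,1)
  3 : (0,4)
  4 : (1,4)
  5 : (2,4)
  6 : (0,3)
  7 : (1,3)
  8 : (0,2)
  9 : (2,1)
  10 : (1,0)
  11 : (1,2)
  12 : (2,0)
  13 : (2,3)
  14 : (2,2)
distinct pairs in image: 15 / 15 needed
  → bijection onto A×B; projections well-typed.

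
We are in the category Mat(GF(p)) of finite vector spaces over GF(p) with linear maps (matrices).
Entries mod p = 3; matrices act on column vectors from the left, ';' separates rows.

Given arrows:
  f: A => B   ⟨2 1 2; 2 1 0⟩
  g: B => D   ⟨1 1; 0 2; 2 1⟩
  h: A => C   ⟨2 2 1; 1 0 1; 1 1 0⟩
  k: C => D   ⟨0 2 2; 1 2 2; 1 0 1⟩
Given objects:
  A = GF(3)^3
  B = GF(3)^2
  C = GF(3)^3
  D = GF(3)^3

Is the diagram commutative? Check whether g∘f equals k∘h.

1) trace f;g:
  e0=(1,0,0) f=>(2,2) g=>(1,1,0)
  e1=(0,1,0) f=>(1,1) g=>(2,2,0)
  e2=(0,0,1) f=>(2,0) g=>(2,0,1)
  result₁ = ⟨1 2 2; 1 2 0; 0 0 1⟩
2) trace h;k:
  e0=(1,0,0) h=>(2,1,1) k=>(1,0,0)
  e1=(0,1,0) h=>(2,0,1) k=>(2,1,0)
  e2=(0,0,1) h=>(1,1,0) k=>(2,0,1)
  result₂ = ⟨1 2 2; 0 1 0; 0 0 1⟩
Equal? distinct morphisms ✗

Answer: DOES NOT COMMUTE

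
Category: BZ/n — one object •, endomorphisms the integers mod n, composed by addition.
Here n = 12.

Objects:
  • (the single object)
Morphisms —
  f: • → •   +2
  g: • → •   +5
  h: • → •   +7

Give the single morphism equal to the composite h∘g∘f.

Answer: +2

Derivation:
  0 +2≡2 +5≡7 +7≡2  (mod 12)
⟦path⟧: +2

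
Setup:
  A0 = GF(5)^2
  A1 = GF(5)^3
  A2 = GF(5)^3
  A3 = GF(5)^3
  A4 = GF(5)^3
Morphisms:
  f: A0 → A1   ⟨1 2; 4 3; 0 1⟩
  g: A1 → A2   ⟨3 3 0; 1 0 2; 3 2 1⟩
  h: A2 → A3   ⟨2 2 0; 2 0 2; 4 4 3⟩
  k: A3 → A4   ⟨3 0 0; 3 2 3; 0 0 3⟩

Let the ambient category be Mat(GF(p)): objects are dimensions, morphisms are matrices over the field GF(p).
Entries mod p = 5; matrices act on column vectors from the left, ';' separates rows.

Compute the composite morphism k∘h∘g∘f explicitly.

Answer: ⟨1 4; 1 1; 1 0⟩

Trace:
  e0=(1,0) f→(1,4,0) g→(0,1,1) h→(2,2,2) k→(1,1,1)
  e1=(0,1) f→(2,3,1) g→(0,4,3) h→(3,1,0) k→(4,1,0)
composite: ⟨1 4; 1 1; 1 0⟩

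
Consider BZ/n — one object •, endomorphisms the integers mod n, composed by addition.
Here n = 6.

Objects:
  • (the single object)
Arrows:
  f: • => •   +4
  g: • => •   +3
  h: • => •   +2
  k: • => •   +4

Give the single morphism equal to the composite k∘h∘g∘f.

Answer: +1

Trace:
  0 +4≡4 +3≡1 +2≡3 +4≡1  (mod 6)
result: +1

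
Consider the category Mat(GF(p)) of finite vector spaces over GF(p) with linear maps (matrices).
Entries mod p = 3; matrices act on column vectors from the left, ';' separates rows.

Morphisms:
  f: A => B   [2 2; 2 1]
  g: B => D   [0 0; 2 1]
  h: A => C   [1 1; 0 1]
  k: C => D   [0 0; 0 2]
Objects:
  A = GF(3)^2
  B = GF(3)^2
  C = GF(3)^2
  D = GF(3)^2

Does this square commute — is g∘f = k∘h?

1) trace f;g:
  e0=⟨1,0⟩ f=>⟨2,2⟩ g=>⟨0,0⟩
  e1=⟨0,1⟩ f=>⟨2,1⟩ g=>⟨0,2⟩
  ⟦path⟧₁ = [0 0; 0 2]
2) trace h;k:
  e0=⟨1,0⟩ h=>⟨1,0⟩ k=>⟨0,0⟩
  e1=⟨0,1⟩ h=>⟨1,1⟩ k=>⟨0,2⟩
  ⟦path⟧₂ = [0 0; 0 2]
Equal? equal; square commutes

Answer: COMMUTES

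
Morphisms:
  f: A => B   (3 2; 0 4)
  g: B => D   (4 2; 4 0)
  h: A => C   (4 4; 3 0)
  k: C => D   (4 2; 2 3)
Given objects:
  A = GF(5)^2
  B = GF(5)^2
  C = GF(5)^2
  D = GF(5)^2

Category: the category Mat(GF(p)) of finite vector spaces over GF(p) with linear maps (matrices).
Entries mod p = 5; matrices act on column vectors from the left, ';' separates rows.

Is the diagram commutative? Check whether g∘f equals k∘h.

Answer: COMMUTES

Trace:
Along f;g (path 1):
  e0=(1,0) f=>(3,0) g=>(2,2)
  e1=(0,1) f=>(2,4) g=>(1,3)
  ⟦path⟧₁ = (2 1; 2 3)
Along h;k (path 2):
  e0=(1,0) h=>(4,3) k=>(2,2)
  e1=(0,1) h=>(4,0) k=>(1,3)
  ⟦path⟧₂ = (2 1; 2 3)
Equal? YES — commutes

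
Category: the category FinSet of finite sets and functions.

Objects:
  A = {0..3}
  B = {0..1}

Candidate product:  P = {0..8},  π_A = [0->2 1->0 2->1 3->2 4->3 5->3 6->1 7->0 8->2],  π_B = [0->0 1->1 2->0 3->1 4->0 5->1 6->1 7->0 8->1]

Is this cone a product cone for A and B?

|A|·|B| = 4·2 = 8;  |P| = 9
  → cardinalities differ; no bijection possible.

Answer: NOT A VALID PRODUCT — |P|=9 ≠ |A|·|B|=8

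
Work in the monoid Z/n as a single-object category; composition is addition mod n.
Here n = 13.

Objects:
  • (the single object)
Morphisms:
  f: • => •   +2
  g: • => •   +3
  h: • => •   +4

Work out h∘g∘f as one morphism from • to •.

  0 +2≡2 +3≡5 +4≡9  (mod 13)
result: +9

Answer: +9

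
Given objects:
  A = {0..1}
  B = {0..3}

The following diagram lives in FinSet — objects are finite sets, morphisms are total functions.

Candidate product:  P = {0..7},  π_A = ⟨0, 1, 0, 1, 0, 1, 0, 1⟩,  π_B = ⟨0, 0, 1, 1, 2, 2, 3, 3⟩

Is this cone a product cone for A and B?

Answer: VALID PRODUCT

Work:
|A|·|B| = 2·4 = 8;  |P| = 8
Check the pairing map k ↦ (π_A(k), π_B(k)):
  0 -> (0,0)
  1 -> (1,0)
  2 -> (0,1)
  3 -> (1,1)
  4 -> (0,2)
  5 -> (1,2)
  6 -> (0,3)
  7 -> (1,3)
distinct pairs in image: 8 / 8 needed
  → bijection onto A×B; projections well-typed.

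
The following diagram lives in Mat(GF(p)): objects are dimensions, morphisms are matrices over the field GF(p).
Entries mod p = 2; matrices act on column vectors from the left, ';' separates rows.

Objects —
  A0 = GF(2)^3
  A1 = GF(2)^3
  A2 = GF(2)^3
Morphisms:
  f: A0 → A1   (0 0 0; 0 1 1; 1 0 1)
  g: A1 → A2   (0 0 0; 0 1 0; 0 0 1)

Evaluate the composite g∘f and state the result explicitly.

  e0=⟨1,0,0⟩ f→⟨0,0,1⟩ g→⟨0,0,1⟩
  e1=⟨0,1,0⟩ f→⟨0,1,0⟩ g→⟨0,1,0⟩
  e2=⟨0,0,1⟩ f→⟨0,1,1⟩ g→⟨0,1,1⟩
result: (0 0 0; 0 1 1; 1 0 1)

Answer: (0 0 0; 0 1 1; 1 0 1)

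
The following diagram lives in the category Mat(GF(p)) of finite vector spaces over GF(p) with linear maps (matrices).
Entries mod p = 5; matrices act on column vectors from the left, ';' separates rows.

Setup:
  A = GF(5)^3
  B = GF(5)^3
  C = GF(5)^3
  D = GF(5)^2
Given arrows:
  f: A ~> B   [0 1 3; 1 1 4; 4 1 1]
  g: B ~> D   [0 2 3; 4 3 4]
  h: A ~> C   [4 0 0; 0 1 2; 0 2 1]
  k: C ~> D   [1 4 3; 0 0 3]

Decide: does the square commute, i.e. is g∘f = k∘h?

Answer: DOES NOT COMMUTE

Trace:
Along f;g (path 1):
  e0=[1,0,0] f~>[0,1,4] g~>[4,4]
  e1=[0,1,0] f~>[1,1,1] g~>[0,1]
  e2=[0,0,1] f~>[3,4,1] g~>[1,3]
  composite₁ = [4 0 1; 4 1 3]
Along h;k (path 2):
  e0=[1,0,0] h~>[4,0,0] k~>[4,0]
  e1=[0,1,0] h~>[0,1,2] k~>[0,1]
  e2=[0,0,1] h~>[0,2,1] k~>[1,3]
  composite₂ = [4 0 1; 0 1 3]
Equal? distinct morphisms ✗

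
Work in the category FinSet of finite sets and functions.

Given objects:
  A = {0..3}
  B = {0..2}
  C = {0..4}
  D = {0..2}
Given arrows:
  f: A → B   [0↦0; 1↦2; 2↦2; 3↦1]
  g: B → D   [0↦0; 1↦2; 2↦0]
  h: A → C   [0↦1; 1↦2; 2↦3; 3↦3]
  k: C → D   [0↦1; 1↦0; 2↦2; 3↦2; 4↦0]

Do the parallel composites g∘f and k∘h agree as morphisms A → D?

Answer: DOES NOT COMMUTE

Trace:
1) trace f;g:
  0 f→0 g→0
  1 f→2 g→0
  2 f→2 g→0
  3 f→1 g→2
  composite₁ = [0↦0; 1↦0; 2↦0; 3↦2]
2) trace h;k:
  0 h→1 k→0
  1 h→2 k→2
  2 h→3 k→2
  3 h→3 k→2
  composite₂ = [0↦0; 1↦2; 2↦2; 3↦2]
Equal? NO — does not commute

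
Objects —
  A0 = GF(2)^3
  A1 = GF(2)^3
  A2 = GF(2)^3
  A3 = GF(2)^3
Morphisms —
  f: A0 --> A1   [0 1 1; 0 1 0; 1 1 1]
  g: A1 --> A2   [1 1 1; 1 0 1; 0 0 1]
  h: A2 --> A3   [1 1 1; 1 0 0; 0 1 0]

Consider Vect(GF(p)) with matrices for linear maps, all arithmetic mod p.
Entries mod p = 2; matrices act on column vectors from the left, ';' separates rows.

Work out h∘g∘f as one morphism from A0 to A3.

Answer: [1 0 1; 1 1 0; 1 0 0]

Derivation:
  e0=[1,0,0] f-->[0,0,1] g-->[1,1,1] h-->[1,1,1]
  e1=[0,1,0] f-->[1,1,1] g-->[1,0,1] h-->[0,1,0]
  e2=[0,0,1] f-->[1,0,1] g-->[0,0,1] h-->[1,0,0]
⟦path⟧: [1 0 1; 1 1 0; 1 0 0]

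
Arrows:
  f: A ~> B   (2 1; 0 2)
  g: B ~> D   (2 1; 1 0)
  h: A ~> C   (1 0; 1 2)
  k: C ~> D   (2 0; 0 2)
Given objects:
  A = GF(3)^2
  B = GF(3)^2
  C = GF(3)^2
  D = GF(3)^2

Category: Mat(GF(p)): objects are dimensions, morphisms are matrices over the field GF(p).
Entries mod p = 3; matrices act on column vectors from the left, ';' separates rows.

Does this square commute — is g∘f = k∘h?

Along f;g (path 1):
  e0=(1,0) f~>(2,0) g~>(1,2)
  e1=(0,1) f~>(1,2) g~>(1,1)
  composite₁ = (1 1; 2 1)
Along h;k (path 2):
  e0=(1,0) h~>(1,1) k~>(2,2)
  e1=(0,1) h~>(0,2) k~>(0,1)
  composite₂ = (2 0; 2 1)
Equal? NO — does not commute

Answer: DOES NOT COMMUTE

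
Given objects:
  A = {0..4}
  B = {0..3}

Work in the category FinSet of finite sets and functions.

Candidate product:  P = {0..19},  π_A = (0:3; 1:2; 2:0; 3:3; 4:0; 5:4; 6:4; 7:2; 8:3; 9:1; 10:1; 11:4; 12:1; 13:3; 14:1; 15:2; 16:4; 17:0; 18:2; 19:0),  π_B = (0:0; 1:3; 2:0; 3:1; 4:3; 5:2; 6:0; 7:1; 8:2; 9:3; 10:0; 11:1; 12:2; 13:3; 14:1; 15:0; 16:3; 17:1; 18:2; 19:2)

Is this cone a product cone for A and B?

|A|·|B| = 5·4 = 20;  |P| = 20
Check the pairing map k ↦ (π_A(k), π_B(k)):
  0 : (3,0)
  1 : (2,3)
  2 : (0,0)
  3 : (3,1)
  4 : (0,3)
  5 : (4,2)
  6 : (4,0)
  7 : (2,1)
  8 : (3,2)
  9 : (1,3)
  10 : (1,0)
  11 : (4,1)
  12 : (1,2)
  13 : (3,3)
  14 : (1,1)
  15 : (2,0)
  16 : (4,3)
  17 : (0,1)
  18 : (2,2)
  19 : (0,2)
distinct pairs in image: 20 / 20 needed
  → bijection onto A×B; projections well-typed.

Answer: VALID PRODUCT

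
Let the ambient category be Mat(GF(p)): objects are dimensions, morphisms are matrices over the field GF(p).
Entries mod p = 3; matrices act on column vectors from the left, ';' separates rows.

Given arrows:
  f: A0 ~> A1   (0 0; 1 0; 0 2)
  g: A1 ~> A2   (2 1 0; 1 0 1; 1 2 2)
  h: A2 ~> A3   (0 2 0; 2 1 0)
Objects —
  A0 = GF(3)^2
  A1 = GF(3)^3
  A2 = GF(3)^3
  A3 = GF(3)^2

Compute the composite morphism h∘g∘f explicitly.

Answer: (0 1; 2 2)

Work:
  e0=(1,0) f~>(0,1,0) g~>(1,0,2) h~>(0,2)
  e1=(0,1) f~>(0,0,2) g~>(0,2,1) h~>(1,2)
composite: (0 1; 2 2)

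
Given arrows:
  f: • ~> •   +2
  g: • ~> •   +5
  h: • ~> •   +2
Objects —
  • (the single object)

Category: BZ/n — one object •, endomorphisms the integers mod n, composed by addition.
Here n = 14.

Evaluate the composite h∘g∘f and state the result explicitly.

Answer: +9

Trace:
  0 +2≡2 +5≡7 +2≡9  (mod 14)
⟦path⟧: +9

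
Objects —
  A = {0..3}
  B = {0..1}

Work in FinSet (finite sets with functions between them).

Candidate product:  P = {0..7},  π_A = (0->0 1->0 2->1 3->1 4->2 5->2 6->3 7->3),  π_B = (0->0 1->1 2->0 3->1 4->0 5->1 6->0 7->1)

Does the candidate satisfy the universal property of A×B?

Answer: VALID PRODUCT

Trace:
|A|·|B| = 4·2 = 8;  |P| = 8
Check the pairing map k ↦ (π_A(k), π_B(k)):
  0 -> (0,0)
  1 -> (0,1)
  2 -> (1,0)
  3 -> (1,1)
  4 -> (2,0)
  5 -> (2,1)
  6 -> (3,0)
  7 -> (3,1)
distinct pairs in image: 8 / 8 needed
  → bijection onto A×B; projections well-typed.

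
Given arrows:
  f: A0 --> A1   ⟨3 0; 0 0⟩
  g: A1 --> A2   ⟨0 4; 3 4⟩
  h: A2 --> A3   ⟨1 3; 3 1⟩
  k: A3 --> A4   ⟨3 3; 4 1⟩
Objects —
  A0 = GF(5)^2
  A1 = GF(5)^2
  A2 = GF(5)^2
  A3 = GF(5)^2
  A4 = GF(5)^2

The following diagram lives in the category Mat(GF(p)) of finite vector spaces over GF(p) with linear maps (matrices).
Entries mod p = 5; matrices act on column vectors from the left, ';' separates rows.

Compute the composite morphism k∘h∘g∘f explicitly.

  e0=[1,0] f-->[3,0] g-->[0,4] h-->[2,4] k-->[3,2]
  e1=[0,1] f-->[0,0] g-->[0,0] h-->[0,0] k-->[0,0]
composite: ⟨3 0; 2 0⟩

Answer: ⟨3 0; 2 0⟩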